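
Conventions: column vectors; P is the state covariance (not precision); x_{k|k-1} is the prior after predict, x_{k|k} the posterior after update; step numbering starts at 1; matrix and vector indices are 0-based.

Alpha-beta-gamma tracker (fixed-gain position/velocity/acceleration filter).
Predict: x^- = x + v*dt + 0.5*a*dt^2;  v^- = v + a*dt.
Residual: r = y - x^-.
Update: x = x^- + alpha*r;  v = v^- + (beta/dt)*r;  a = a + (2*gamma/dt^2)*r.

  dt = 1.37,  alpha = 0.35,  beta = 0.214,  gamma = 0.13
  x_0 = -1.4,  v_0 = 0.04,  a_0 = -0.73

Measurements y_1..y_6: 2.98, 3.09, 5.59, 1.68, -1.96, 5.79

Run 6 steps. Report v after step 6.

step 1: x_pred=-2.0303  r=5.0103  x^+=-0.2767  v^+=-0.1775  a^+=-0.0359
step 2: x_pred=-0.5535  r=3.6435  x^+=0.7217  v^+=0.3424  a^+=0.4688
step 3: x_pred=1.6307  r=3.9593  x^+=3.0165  v^+=1.6031  a^+=1.0172
step 4: x_pred=6.1674  r=-4.4874  x^+=4.5968  v^+=2.2958  a^+=0.3956
step 5: x_pred=8.1133  r=-10.0733  x^+=4.5876  v^+=1.2643  a^+=-0.9998
step 6: x_pred=5.3815  r=0.4085  x^+=5.5245  v^+=-0.0416  a^+=-0.9432

v_post = -0.0416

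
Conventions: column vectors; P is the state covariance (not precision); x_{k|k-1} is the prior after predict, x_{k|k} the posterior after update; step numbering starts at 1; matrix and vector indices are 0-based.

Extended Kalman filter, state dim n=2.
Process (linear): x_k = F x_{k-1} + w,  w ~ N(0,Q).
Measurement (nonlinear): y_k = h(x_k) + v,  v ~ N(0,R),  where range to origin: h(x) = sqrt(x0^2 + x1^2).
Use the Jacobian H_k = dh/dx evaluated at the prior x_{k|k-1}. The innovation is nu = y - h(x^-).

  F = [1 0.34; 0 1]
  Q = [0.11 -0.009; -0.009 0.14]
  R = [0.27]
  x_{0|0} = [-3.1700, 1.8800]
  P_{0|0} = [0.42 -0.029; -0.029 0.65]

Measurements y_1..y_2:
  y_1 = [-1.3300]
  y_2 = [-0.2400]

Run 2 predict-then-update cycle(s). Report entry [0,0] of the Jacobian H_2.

step 1: x^-=[-2.5308, 1.8800]  P^-=[0.5854 0.1830; 0.1830 0.7900]  H_jac=[-0.8027 0.5963]  S=[0.7530]  K=[-0.4792; 0.4305]  nu=[-4.4827]  x^+=[-0.3827, -0.0500]  P^+=[0.4125 0.3384; 0.3384 0.6504]
step 2: x^-=[-0.3997, -0.0500]  P^-=[0.8278 0.5505; 0.5505 0.7904]  H_jac=[-0.9923 -0.1242]  S=[1.2328]  K=[-0.7217; -0.5227]  nu=[-0.6428]  x^+=[0.0642, 0.2860]  P^+=[0.1857 0.0855; 0.0855 0.4536]

H_jac[0,0] = -0.9923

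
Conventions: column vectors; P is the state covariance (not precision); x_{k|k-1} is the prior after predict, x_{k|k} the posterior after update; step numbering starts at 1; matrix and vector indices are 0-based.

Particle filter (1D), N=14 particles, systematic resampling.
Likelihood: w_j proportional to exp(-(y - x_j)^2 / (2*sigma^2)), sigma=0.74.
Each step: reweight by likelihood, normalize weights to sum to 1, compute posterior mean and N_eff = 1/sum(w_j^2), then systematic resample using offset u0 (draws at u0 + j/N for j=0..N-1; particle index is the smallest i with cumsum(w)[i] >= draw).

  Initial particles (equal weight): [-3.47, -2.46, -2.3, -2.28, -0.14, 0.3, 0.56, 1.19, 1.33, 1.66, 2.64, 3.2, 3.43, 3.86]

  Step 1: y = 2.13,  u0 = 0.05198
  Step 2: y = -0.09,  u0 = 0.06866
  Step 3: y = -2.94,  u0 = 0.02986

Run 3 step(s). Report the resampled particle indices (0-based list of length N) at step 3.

step 1: w=[0.0000, 0.0000, 0.0000, 0.0000, 0.0027, 0.0138, 0.0310, 0.1312, 0.1639, 0.2403, 0.2318, 0.1034, 0.0628, 0.0191]  mean=2.0263  Neff=5.8232  idx=[7, 7, 8, 8, 8, 9, 9, 9, 10, 10, 10, 11, 11, 12]
step 2: w=[0.2017, 0.2017, 0.1429, 0.1429, 0.1429, 0.0550, 0.0550, 0.0550, 0.0010, 0.0010, 0.0010, 0.0000, 0.0000, 0.0000]  mean=1.3320  Neff=6.5930  idx=[0, 0, 1, 1, 1, 2, 2, 3, 3, 4, 4, 5, 6, 8]
step 3: w=[0.1409, 0.1409, 0.1409, 0.1409, 0.1409, 0.0481, 0.0481, 0.0481, 0.0481, 0.0481, 0.0481, 0.0033, 0.0033, 0.0000]  mean=1.2336  Neff=8.8349  idx=[0, 0, 1, 1, 2, 2, 3, 3, 4, 4, 5, 7, 8, 10]

resampled_idx = [0, 0, 1, 1, 2, 2, 3, 3, 4, 4, 5, 7, 8, 10]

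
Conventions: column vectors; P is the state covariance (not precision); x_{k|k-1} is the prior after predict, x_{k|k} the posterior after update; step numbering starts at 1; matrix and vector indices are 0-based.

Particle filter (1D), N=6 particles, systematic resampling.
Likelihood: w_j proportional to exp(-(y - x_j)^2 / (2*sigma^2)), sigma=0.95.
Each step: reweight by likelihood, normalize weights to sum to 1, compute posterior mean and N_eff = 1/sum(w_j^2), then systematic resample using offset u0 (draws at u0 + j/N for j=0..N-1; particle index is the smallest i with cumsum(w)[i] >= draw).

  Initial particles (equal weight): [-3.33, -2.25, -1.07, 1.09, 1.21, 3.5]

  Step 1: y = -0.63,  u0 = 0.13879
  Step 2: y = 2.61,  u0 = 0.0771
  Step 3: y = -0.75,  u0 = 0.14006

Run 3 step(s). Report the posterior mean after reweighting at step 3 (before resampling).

step 1: w=[0.0118, 0.1561, 0.6000, 0.1297, 0.1024, 0.0001]  mean=-0.7670  Neff=2.4281  idx=[1, 2, 2, 2, 3, 4]
step 2: w=[0.0000, 0.0009, 0.0009, 0.0009, 0.4504, 0.5469]  mean=1.1498  Neff=1.9921  idx=[4, 4, 4, 5, 5, 5]
step 3: w=[0.1876, 0.1876, 0.1876, 0.1457, 0.1457, 0.1457]  mean=1.1425  Neff=5.9067  idx=[0, 1, 2, 3, 4, 5]

post_mean = 1.1425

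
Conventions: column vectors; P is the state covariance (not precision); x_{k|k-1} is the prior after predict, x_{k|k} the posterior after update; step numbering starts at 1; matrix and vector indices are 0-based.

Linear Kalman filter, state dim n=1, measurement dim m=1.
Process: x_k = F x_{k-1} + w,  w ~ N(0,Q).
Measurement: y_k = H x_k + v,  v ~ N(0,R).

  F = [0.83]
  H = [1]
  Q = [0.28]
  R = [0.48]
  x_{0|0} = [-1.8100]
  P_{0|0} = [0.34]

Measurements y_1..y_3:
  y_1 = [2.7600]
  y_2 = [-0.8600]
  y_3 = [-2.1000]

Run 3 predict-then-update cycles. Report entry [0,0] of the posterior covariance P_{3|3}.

step 1: x^-=[-1.5023]  P^-=[0.5142]  S=[0.9942]  K=[0.5172]  nu=[4.2623]  x^+=[0.7022]  P^+=[0.2483]
step 2: x^-=[0.5828]  P^-=[0.4510]  S=[0.9310]  K=[0.4844]  nu=[-1.4428]  x^+=[-0.1161]  P^+=[0.2325]
step 3: x^-=[-0.0964]  P^-=[0.4402]  S=[0.9202]  K=[0.4784]  nu=[-2.0036]  x^+=[-1.0549]  P^+=[0.2296]

P_post[0,0] = 0.2296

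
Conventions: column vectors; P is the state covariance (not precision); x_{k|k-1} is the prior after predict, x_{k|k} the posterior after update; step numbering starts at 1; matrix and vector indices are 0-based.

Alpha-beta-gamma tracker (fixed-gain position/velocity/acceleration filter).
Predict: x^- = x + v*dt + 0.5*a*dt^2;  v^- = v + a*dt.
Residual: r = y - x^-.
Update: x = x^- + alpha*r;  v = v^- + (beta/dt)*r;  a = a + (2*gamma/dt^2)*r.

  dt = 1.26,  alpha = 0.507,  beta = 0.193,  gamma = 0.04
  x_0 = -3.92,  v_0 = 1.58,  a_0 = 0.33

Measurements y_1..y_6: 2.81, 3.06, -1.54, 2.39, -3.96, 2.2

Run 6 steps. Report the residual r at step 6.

resid = 1.7614

step 1: x_pred=-1.6672  r=4.4772  x^+=0.6027  v^+=2.6816  a^+=0.5556
step 2: x_pred=4.4226  r=-1.3626  x^+=3.7318  v^+=3.1730  a^+=0.4869
step 3: x_pred=8.1162  r=-9.6562  x^+=3.2205  v^+=2.3074  a^+=0.0004
step 4: x_pred=6.1282  r=-3.7382  x^+=4.2329  v^+=1.7353  a^+=-0.1880
step 5: x_pred=6.2702  r=-10.2302  x^+=1.0835  v^+=-0.0686  a^+=-0.7035
step 6: x_pred=0.4386  r=1.7614  x^+=1.3316  v^+=-0.6852  a^+=-0.6147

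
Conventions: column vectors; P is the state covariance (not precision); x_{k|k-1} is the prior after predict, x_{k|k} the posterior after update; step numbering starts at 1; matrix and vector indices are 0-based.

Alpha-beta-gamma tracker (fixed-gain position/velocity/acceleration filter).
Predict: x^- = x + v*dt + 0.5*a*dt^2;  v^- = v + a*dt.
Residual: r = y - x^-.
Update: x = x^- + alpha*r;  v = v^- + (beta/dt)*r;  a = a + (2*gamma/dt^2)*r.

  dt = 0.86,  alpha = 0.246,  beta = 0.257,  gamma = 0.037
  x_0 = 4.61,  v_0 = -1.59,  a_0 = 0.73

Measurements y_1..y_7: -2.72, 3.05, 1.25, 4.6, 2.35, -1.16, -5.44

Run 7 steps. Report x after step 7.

x_post = 2.5141

step 1: x_pred=3.5126  r=-6.2326  x^+=1.9793  v^+=-2.8247  a^+=0.1064
step 2: x_pred=-0.4106  r=3.4606  x^+=0.4407  v^+=-1.6991  a^+=0.4527
step 3: x_pred=-0.8531  r=2.1031  x^+=-0.3357  v^+=-0.6813  a^+=0.6631
step 4: x_pred=-0.6764  r=5.2764  x^+=0.6216  v^+=1.4657  a^+=1.1910
step 5: x_pred=2.3225  r=0.0275  x^+=2.3293  v^+=2.4982  a^+=1.1937
step 6: x_pred=4.9192  r=-6.0792  x^+=3.4237  v^+=1.7081  a^+=0.5855
step 7: x_pred=5.1092  r=-10.5492  x^+=2.5141  v^+=-0.9408  a^+=-0.4700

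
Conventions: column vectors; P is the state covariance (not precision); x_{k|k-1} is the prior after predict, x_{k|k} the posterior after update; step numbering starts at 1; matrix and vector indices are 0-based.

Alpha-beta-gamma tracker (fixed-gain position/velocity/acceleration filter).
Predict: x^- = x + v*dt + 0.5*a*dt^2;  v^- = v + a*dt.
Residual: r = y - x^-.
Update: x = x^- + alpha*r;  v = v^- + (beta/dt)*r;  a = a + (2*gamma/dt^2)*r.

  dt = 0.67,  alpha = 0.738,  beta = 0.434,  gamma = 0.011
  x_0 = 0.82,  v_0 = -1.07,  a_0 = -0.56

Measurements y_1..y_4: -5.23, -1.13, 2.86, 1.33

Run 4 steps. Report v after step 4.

step 1: x_pred=-0.0226  r=-5.2074  x^+=-3.8657  v^+=-4.8184  a^+=-0.8152
step 2: x_pred=-7.2769  r=6.1469  x^+=-2.7405  v^+=-1.3828  a^+=-0.5140
step 3: x_pred=-3.7823  r=6.6423  x^+=1.1197  v^+=2.5755  a^+=-0.1884
step 4: x_pred=2.8030  r=-1.4730  x^+=1.7159  v^+=1.4951  a^+=-0.2606

v_post = 1.4951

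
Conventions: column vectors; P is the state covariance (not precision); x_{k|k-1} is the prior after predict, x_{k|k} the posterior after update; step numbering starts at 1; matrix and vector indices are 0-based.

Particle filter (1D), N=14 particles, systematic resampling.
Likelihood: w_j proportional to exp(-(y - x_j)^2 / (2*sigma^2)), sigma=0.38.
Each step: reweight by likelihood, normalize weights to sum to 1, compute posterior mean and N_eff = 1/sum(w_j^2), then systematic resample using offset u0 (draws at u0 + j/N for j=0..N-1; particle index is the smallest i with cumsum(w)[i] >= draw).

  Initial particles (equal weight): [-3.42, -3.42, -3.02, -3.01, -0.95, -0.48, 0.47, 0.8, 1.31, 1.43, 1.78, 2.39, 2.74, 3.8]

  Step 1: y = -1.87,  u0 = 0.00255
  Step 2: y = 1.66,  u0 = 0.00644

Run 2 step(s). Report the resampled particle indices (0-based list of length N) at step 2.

resampled_idx = [4, 4, 5, 6, 6, 7, 8, 9, 9, 10, 11, 11, 12, 13]

step 1: w=[0.0032, 0.0032, 0.1342, 0.1453, 0.6979, 0.0163, 0.0000, 0.0000, 0.0000, 0.0000, 0.0000, 0.0000, 0.0000, 0.0000]  mean=-1.5352  Neff=1.8997  idx=[0, 2, 3, 3, 4, 4, 4, 4, 4, 4, 4, 4, 4, 4]
step 2: w=[0.0000, 0.0000, 0.0000, 0.0000, 0.1000, 0.1000, 0.1000, 0.1000, 0.1000, 0.1000, 0.1000, 0.1000, 0.1000, 0.1000]  mean=-0.9500  Neff=10.0000  idx=[4, 4, 5, 6, 6, 7, 8, 9, 9, 10, 11, 11, 12, 13]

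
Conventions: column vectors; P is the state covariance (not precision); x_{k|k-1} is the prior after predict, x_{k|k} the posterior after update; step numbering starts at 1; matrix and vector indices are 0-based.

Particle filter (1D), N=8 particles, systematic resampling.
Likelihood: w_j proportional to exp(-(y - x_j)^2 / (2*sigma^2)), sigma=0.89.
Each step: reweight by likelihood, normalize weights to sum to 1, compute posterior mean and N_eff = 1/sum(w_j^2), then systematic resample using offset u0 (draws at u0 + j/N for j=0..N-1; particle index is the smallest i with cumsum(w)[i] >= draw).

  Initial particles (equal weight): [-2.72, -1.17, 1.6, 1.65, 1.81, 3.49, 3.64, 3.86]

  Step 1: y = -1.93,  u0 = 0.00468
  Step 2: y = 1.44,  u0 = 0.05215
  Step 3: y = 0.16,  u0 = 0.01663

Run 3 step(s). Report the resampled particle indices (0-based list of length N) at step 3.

resampled_idx = [0, 1, 2, 3, 4, 5, 6, 7]

step 1: w=[0.4924, 0.5070, 0.0003, 0.0002, 0.0001, 0.0000, 0.0000, 0.0000]  mean=-1.9314  Neff=2.0020  idx=[0, 0, 0, 0, 1, 1, 1, 1]
step 2: w=[0.0003, 0.0003, 0.0003, 0.0003, 0.2497, 0.2497, 0.2497, 0.2497]  mean=-1.1721  Neff=4.0106  idx=[4, 4, 5, 5, 6, 6, 7, 7]
step 3: w=[0.1250, 0.1250, 0.1250, 0.1250, 0.1250, 0.1250, 0.1250, 0.1250]  mean=-1.1700  Neff=8.0000  idx=[0, 1, 2, 3, 4, 5, 6, 7]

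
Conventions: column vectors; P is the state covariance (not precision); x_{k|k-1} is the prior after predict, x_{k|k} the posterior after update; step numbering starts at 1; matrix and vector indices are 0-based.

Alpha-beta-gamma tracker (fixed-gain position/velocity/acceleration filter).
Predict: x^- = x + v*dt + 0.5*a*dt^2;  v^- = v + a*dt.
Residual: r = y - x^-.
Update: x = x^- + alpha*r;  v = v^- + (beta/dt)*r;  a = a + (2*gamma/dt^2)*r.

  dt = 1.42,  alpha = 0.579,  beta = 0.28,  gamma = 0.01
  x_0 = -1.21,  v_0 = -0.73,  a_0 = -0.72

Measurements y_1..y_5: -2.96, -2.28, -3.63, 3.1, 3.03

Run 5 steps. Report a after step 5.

a_post = -0.4573

step 1: x_pred=-2.9725  r=0.0125  x^+=-2.9653  v^+=-1.7499  a^+=-0.7199
step 2: x_pred=-6.1760  r=3.8960  x^+=-3.9202  v^+=-2.0039  a^+=-0.6812
step 3: x_pred=-7.4526  r=3.8226  x^+=-5.2393  v^+=-2.2175  a^+=-0.6433
step 4: x_pred=-9.0368  r=12.1368  x^+=-2.0096  v^+=-0.7379  a^+=-0.5229
step 5: x_pred=-3.5846  r=6.6146  x^+=0.2452  v^+=-0.1762  a^+=-0.4573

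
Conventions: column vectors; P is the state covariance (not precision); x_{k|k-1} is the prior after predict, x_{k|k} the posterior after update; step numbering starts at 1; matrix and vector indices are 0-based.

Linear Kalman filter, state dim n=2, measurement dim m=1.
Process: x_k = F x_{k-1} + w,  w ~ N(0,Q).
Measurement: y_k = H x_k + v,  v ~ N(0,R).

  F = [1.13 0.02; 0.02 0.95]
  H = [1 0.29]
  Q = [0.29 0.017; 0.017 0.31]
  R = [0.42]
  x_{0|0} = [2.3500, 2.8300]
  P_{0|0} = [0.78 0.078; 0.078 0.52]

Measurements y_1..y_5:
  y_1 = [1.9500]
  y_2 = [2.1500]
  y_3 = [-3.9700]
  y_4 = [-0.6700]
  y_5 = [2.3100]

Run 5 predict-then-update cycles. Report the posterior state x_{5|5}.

x_post = [0.4274, 1.6675]

step 1: x^-=[2.7121, 2.7355]  P^-=[1.2897 0.1283; 0.1283 0.7826]  S=[1.8499]  K=[0.7173; 0.1920]  nu=[-1.5554]  x^+=[1.5964, 2.4368]  P^+=[0.3379 -0.1265; -0.1265 0.7144]
step 2: x^-=[1.8527, 2.3469]  P^-=[0.7161 -0.0977; -0.0977 0.9500]  S=[1.1593]  K=[0.5932; 0.1534]  nu=[-0.3833]  x^+=[1.6253, 2.2881]  P^+=[0.3081 -0.2032; -0.2032 0.9228]
step 3: x^-=[1.8824, 2.2062]  P^-=[0.6746 -0.1767; -0.1767 1.1352]  S=[1.0876]  K=[0.5731; 0.1402]  nu=[-6.4922]  x^+=[-1.8386, 1.2958]  P^+=[0.3173 -0.2641; -0.2641 1.1138]
step 4: x^-=[-2.0517, 1.1942]  P^-=[0.6837 -0.2383; -0.2383 1.3053]  S=[1.0753]  K=[0.5716; 0.1304]  nu=[1.0354]  x^+=[-1.4599, 1.3293]  P^+=[0.3324 -0.3184; -0.3184 1.2870]
step 5: x^-=[-1.6231, 1.2336]  P^-=[0.7006 -0.2930; -0.2930 1.4596]  S=[1.0734]  K=[0.5735; 0.1214]  nu=[3.5754]  x^+=[0.4274, 1.6675]  P^+=[0.3475 -0.3677; -0.3677 1.4437]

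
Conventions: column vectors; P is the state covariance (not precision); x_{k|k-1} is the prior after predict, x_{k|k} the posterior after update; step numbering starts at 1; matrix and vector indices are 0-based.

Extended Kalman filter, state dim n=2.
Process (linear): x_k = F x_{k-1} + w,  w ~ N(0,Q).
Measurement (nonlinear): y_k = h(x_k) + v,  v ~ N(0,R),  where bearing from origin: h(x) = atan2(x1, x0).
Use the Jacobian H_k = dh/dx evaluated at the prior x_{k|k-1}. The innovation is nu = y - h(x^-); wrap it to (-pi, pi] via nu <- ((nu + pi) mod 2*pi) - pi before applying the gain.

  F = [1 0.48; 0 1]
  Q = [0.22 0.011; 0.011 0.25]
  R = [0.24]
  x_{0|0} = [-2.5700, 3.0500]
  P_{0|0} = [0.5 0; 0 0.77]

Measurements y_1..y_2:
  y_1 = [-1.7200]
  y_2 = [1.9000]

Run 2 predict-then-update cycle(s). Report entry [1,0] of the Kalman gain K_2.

K[1,0] = -1.0128

step 1: x^-=[-1.1060, 3.0500]  P^-=[0.8974 0.3806; 0.3806 1.0200]  H_jac=[-0.2898 -0.1051]  S=[0.3498]  K=[-0.8577; -0.6217]  nu=[2.6445]  x^+=[-3.3743, 1.4059]  P^+=[0.6401 0.1941; 0.1941 0.8848]
step 2: x^-=[-2.6995, 1.4059]  P^-=[1.2502 0.6298; 0.6298 1.1348]  H_jac=[-0.1518 -0.2914]  S=[0.4209]  K=[-0.8869; -1.0128]  nu=[-0.7614]  x^+=[-2.0242, 2.1771]  P^+=[0.9192 0.2517; 0.2517 0.7031]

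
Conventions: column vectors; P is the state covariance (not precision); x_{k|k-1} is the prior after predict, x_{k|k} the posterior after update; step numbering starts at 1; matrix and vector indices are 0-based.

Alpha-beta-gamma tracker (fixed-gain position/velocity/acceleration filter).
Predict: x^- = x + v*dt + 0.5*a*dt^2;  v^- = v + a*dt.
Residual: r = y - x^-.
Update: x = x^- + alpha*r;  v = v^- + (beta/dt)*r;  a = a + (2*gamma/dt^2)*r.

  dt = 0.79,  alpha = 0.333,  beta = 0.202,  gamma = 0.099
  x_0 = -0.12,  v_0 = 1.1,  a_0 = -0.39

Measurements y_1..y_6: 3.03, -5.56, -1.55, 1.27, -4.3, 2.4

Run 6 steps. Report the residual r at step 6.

step 1: x_pred=0.6273  r=2.4027  x^+=1.4274  v^+=1.4063  a^+=0.3723
step 2: x_pred=2.6545  r=-8.2145  x^+=-0.0809  v^+=-0.4001  a^+=-2.2338
step 3: x_pred=-1.0940  r=-0.4560  x^+=-1.2459  v^+=-2.2814  a^+=-2.3785
step 4: x_pred=-3.7904  r=5.0604  x^+=-2.1053  v^+=-2.8665  a^+=-0.7731
step 5: x_pred=-4.6110  r=0.3110  x^+=-4.5074  v^+=-3.3977  a^+=-0.6744
step 6: x_pred=-7.4020  r=9.8020  x^+=-4.1380  v^+=-1.4241  a^+=2.4354

resid = 9.8020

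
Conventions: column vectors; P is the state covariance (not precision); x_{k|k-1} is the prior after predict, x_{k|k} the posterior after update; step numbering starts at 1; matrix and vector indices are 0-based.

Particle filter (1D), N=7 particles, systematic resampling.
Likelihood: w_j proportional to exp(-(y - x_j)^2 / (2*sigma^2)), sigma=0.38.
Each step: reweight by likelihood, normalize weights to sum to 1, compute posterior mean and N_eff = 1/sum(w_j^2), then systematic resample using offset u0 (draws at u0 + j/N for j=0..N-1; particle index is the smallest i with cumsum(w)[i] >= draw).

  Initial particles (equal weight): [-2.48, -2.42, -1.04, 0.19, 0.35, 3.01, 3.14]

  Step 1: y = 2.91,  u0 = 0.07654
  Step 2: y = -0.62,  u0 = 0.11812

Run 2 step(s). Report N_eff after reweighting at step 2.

step 1: w=[0.0000, 0.0000, 0.0000, 0.0000, 0.0000, 0.5371, 0.4629]  mean=3.0702  Neff=1.9891  idx=[5, 5, 5, 5, 6, 6, 6]
step 2: w=[0.2434, 0.2434, 0.2434, 0.2434, 0.0087, 0.0087, 0.0087]  mean=3.0134  Neff=4.2143  idx=[0, 1, 1, 2, 2, 3, 4]

N_eff = 4.2143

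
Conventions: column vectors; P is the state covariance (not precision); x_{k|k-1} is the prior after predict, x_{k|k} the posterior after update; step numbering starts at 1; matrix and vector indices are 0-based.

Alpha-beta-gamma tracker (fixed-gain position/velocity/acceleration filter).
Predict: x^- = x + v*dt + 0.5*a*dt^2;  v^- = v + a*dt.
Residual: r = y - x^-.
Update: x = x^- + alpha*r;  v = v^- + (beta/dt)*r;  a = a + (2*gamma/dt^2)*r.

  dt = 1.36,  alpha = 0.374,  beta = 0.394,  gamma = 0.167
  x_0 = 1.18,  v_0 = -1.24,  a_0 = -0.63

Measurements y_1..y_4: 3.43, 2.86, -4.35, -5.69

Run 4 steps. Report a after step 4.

a_post = -1.1984

step 1: x_pred=-1.0890  r=4.5190  x^+=0.6011  v^+=-0.7876  a^+=0.1860
step 2: x_pred=-0.2980  r=3.1580  x^+=0.8831  v^+=0.3803  a^+=0.7563
step 3: x_pred=2.0997  r=-6.4497  x^+=-0.3125  v^+=-0.4596  a^+=-0.4084
step 4: x_pred=-1.3152  r=-4.3748  x^+=-2.9514  v^+=-2.2824  a^+=-1.1984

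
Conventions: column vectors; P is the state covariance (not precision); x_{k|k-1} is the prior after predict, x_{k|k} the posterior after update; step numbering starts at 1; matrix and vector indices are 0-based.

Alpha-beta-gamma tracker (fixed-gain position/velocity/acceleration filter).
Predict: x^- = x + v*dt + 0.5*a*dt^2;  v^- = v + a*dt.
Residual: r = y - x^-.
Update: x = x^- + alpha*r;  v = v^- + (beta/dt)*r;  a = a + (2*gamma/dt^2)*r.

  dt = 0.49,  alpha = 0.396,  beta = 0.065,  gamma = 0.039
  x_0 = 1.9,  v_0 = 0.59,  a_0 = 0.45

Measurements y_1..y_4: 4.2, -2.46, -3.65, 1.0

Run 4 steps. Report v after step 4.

step 1: x_pred=2.2431  r=1.9569  x^+=3.0180  v^+=1.0701  a^+=1.0857
step 2: x_pred=3.6727  r=-6.1327  x^+=1.2442  v^+=0.7886  a^+=-0.9066
step 3: x_pred=1.5217  r=-5.1717  x^+=-0.5263  v^+=-0.3417  a^+=-2.5867
step 4: x_pred=-1.0042  r=2.0042  x^+=-0.2106  v^+=-1.3433  a^+=-1.9356

v_post = -1.3433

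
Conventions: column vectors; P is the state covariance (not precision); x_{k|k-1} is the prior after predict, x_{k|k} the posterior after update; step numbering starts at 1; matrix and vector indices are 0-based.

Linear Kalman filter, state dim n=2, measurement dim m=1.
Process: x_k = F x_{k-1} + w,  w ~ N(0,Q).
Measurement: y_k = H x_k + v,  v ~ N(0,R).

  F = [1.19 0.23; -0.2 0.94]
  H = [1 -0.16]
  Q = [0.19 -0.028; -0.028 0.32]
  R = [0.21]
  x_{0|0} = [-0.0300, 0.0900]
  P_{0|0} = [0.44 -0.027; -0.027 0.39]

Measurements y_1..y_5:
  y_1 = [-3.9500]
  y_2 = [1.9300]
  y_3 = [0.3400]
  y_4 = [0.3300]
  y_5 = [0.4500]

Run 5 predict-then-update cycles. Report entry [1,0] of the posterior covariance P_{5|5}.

step 1: x^-=[-0.0150, 0.0906]  P^-=[0.8189 -0.0774; -0.0774 0.6924]  S=[1.0714]  K=[0.7759; -0.1756]  nu=[-3.9205]  x^+=[-3.0569, 0.7790]  P^+=[0.1739 0.0686; 0.0686 0.6593]
step 2: x^-=[-3.4586, 1.3437]  P^-=[0.5087 0.1467; 0.1467 0.8837]  S=[0.6944]  K=[0.6988; 0.0077]  nu=[5.6036]  x^+=[0.4572, 1.3869]  P^+=[0.1696 0.1430; 0.1430 0.8837]
step 3: x^-=[0.8631, 1.2122]  P^-=[0.5552 0.2761; 0.2761 1.0538]  S=[0.7039]  K=[0.7261; 0.1527]  nu=[-0.3291]  x^+=[0.6241, 1.1620]  P^+=[0.1842 0.1980; 0.1980 1.0374]
step 4: x^-=[1.0099, 0.9674]  P^-=[0.6141 0.3649; 0.3649 1.1696]  S=[0.7373]  K=[0.7537; 0.2411]  nu=[-0.5252]  x^+=[0.6141, 0.8408]  P^+=[0.1952 0.2309; 0.2309 1.1267]
step 5: x^-=[0.9242, 0.6675]  P^-=[0.6525 0.4168; 0.4168 1.2366]  S=[0.7607]  K=[0.7700; 0.2878]  nu=[-0.3674]  x^+=[0.6413, 0.5618]  P^+=[0.2014 0.2482; 0.2482 1.1735]

P_post[1,0] = 0.2482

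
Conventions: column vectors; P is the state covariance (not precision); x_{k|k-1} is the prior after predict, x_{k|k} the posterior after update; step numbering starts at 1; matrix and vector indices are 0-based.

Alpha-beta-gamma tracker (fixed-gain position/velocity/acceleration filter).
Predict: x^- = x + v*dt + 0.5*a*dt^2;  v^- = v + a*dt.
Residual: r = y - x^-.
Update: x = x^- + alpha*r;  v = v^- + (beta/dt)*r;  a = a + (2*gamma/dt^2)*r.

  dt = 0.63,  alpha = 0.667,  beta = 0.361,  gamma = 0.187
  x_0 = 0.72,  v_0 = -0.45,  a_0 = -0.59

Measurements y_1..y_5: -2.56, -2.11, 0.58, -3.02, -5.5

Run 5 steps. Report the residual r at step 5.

resid = -3.5910

step 1: x_pred=0.3194  r=-2.8794  x^+=-1.6012  v^+=-2.4717  a^+=-3.3033
step 2: x_pred=-3.8138  r=1.7038  x^+=-2.6774  v^+=-3.5764  a^+=-1.6978
step 3: x_pred=-5.2674  r=5.8474  x^+=-1.3672  v^+=-1.2953  a^+=3.8123
step 4: x_pred=-1.4267  r=-1.5933  x^+=-2.4894  v^+=0.1934  a^+=2.3109
step 5: x_pred=-1.9090  r=-3.5910  x^+=-4.3042  v^+=-0.4084  a^+=-1.0729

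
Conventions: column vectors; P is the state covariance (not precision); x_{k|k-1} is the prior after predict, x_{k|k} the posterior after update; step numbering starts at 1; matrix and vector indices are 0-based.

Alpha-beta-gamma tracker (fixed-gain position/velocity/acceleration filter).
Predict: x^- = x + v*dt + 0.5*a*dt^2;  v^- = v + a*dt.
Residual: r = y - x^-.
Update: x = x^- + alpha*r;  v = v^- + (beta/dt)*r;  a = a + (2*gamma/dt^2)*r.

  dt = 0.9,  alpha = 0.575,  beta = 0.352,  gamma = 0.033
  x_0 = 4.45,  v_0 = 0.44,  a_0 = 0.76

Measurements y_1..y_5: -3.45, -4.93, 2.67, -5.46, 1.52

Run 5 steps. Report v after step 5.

v_post = 1.4127

step 1: x_pred=5.1538  r=-8.6038  x^+=0.2066  v^+=-2.2410  a^+=0.0589
step 2: x_pred=-1.7864  r=-3.1436  x^+=-3.5940  v^+=-3.4175  a^+=-0.1972
step 3: x_pred=-6.7496  r=9.4196  x^+=-1.3333  v^+=0.0892  a^+=0.5703
step 4: x_pred=-1.0221  r=-4.4379  x^+=-3.5739  v^+=-1.1333  a^+=0.2087
step 5: x_pred=-4.5093  r=6.0293  x^+=-1.0424  v^+=1.4127  a^+=0.7000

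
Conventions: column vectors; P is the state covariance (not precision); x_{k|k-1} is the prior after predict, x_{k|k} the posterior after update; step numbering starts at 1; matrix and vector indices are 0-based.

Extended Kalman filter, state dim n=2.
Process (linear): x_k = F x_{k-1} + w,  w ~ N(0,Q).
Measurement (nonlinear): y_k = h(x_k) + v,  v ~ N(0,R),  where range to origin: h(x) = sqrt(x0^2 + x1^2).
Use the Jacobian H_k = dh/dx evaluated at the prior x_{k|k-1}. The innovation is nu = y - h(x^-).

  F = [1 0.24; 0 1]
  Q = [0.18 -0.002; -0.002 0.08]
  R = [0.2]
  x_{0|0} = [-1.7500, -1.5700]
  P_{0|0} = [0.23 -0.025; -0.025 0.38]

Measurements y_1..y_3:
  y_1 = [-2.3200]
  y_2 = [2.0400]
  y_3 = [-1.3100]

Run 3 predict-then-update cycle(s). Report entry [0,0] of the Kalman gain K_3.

K[0,0] = 0.5018

step 1: x^-=[-2.1268, -1.5700]  P^-=[0.4199 0.0642; 0.0642 0.4600]  H_jac=[-0.8045 -0.5939]  S=[0.6954]  K=[-0.5406; -0.4671]  nu=[-4.9635]  x^+=[0.5566, 0.7487]  P^+=[0.2166 -0.1114; -0.1114 0.3082]
step 2: x^-=[0.7363, 0.7487]  P^-=[0.3609 -0.0394; -0.0394 0.3882]  H_jac=[0.7012 0.7130]  S=[0.5354]  K=[0.4202; 0.4654]  nu=[0.9899]  x^+=[1.1522, 1.2094]  P^+=[0.2664 -0.1441; -0.1441 0.2723]
step 3: x^-=[1.4425, 1.2094]  P^-=[0.3929 -0.0808; -0.0808 0.3523]  H_jac=[0.7663 0.6425]  S=[0.4966]  K=[0.5018; 0.3311]  nu=[-3.1924]  x^+=[-0.1594, 0.1523]  P^+=[0.2679 -0.1633; -0.1633 0.2978]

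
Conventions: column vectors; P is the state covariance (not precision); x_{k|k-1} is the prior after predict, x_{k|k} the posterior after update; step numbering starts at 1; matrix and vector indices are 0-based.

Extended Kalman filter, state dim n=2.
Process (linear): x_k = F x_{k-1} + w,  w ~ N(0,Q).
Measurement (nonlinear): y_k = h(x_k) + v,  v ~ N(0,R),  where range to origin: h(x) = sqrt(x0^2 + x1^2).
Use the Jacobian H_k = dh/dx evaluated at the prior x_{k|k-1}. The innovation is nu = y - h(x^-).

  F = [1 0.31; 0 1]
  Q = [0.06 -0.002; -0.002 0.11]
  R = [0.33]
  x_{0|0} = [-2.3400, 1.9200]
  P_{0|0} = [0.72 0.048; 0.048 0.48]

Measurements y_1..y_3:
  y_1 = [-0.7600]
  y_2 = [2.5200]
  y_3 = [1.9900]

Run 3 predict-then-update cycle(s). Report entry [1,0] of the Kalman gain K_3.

step 1: x^-=[-1.7448, 1.9200]  P^-=[0.8559 0.1948; 0.1948 0.5900]  H_jac=[-0.6725 0.7401]  S=[0.8464]  K=[-0.5098; 0.3611]  nu=[-3.3544]  x^+=[-0.0348, 0.7087]  P^+=[0.6359 0.3506; 0.3506 0.4796]
step 2: x^-=[0.1849, 0.7087]  P^-=[0.9594 0.4973; 0.4973 0.5896]  H_jac=[0.2524 0.9676]  S=[1.1861]  K=[0.6099; 0.5868]  nu=[1.7876]  x^+=[1.2750, 1.7577]  P^+=[0.5183 0.0728; 0.0728 0.1812]
step 3: x^-=[1.8199, 1.7577]  P^-=[0.6408 0.1269; 0.1269 0.2912]  H_jac=[0.7193 0.6947]  S=[0.9289]  K=[0.5911; 0.3160]  nu=[-0.5402]  x^+=[1.5006, 1.5870]  P^+=[0.3162 -0.0466; -0.0466 0.1984]

K[1,0] = 0.3160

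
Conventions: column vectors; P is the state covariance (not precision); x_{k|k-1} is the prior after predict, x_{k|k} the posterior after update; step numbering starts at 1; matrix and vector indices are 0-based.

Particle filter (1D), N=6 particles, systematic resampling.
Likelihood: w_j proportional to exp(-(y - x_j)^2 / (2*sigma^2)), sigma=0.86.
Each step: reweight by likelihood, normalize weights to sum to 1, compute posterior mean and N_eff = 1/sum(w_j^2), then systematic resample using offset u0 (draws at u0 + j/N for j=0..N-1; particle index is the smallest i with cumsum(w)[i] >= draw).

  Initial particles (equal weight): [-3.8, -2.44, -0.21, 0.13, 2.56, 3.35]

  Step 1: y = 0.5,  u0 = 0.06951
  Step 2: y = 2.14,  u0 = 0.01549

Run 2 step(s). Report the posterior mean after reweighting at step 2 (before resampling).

step 1: w=[0.0000, 0.0017, 0.4217, 0.5405, 0.0337, 0.0024]  mean=0.0719  Neff=2.1227  idx=[2, 2, 2, 3, 3, 3]
step 2: w=[0.0895, 0.0895, 0.0895, 0.2438, 0.2438, 0.2438]  mean=0.0387  Neff=4.9410  idx=[0, 2, 3, 4, 4, 5]

post_mean = 0.0387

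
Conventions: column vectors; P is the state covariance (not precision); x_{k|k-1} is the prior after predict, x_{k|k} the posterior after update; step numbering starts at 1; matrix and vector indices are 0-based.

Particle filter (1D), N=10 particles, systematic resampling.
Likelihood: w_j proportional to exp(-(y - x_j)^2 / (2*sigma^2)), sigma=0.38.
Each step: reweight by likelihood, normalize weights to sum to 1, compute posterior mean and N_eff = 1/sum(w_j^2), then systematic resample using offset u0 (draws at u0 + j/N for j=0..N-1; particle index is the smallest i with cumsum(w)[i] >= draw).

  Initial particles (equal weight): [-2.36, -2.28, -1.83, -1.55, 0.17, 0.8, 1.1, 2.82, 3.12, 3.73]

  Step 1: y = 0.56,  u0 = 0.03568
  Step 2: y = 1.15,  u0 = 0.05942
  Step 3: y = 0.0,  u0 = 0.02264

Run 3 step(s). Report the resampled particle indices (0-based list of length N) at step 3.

resampled_idx = [0, 0, 1, 2, 2, 3, 4, 4, 5, 6]

step 1: w=[0.0000, 0.0000, 0.0000, 0.0000, 0.3329, 0.4617, 0.2054, 0.0000, 0.0000, 0.0000]  mean=0.6519  Neff=2.7307  idx=[4, 4, 4, 5, 5, 5, 5, 5, 6, 6]
step 2: w=[0.0067, 0.0067, 0.0067, 0.1220, 0.1220, 0.1220, 0.1220, 0.1220, 0.1849, 0.1849]  mean=0.8983  Neff=6.9956  idx=[3, 4, 4, 5, 6, 7, 8, 8, 9, 9]
step 3: w=[0.1525, 0.1525, 0.1525, 0.1525, 0.1525, 0.1525, 0.0212, 0.0212, 0.0212, 0.0212]  mean=0.8254  Neff=7.0720  idx=[0, 0, 1, 2, 2, 3, 4, 4, 5, 6]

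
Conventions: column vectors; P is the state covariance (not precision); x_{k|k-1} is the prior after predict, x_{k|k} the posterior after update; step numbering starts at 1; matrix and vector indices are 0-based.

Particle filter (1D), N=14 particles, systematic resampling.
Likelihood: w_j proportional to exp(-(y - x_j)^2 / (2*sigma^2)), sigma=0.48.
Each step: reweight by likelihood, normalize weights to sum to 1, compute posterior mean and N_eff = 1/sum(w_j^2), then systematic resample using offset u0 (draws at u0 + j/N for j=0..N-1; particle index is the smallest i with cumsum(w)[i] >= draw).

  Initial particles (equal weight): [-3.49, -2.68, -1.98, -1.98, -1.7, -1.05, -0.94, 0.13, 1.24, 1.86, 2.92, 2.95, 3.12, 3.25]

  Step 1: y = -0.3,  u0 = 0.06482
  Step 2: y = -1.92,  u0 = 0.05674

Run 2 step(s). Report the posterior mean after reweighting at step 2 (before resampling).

step 1: w=[0.0000, 0.0000, 0.0016, 0.0016, 0.0102, 0.2107, 0.2936, 0.4782, 0.0042, 0.0000, 0.0000, 0.0000, 0.0000, 0.0000]  mean=-0.4534  Neff=2.7824  idx=[5, 5, 5, 6, 6, 6, 6, 7, 7, 7, 7, 7, 7, 7]
step 2: w=[0.1793, 0.1793, 0.1793, 0.1153, 0.1153, 0.1153, 0.1153, 0.0001, 0.0001, 0.0001, 0.0001, 0.0001, 0.0001, 0.0001]  mean=-0.9984  Neff=6.6808  idx=[0, 0, 1, 1, 1, 2, 2, 3, 3, 4, 5, 5, 6, 6]

post_mean = -0.9984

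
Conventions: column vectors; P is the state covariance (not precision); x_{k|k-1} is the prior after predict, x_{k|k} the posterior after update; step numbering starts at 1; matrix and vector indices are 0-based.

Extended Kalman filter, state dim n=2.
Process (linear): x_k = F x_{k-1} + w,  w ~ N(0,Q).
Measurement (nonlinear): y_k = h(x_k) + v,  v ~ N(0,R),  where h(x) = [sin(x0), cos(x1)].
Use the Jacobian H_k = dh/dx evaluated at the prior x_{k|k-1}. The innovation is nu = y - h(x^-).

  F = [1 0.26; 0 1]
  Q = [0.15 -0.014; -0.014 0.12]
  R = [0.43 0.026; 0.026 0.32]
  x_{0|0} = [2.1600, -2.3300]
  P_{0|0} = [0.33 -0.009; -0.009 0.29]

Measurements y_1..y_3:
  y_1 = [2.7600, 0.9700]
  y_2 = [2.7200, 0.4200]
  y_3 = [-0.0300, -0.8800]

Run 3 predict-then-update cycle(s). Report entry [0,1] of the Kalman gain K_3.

step 1: x^-=[1.5542, -2.3300]  P^-=[0.4949 0.0524; 0.0524 0.4100]  H_jac=[0.0166 0.0000; 0.0000 0.7254]  S=[0.4301 0.0266; 0.0266 0.5357]  K=[0.0147 0.0702; -0.0324 0.5568]  nu=[1.7601, 1.6583]  x^+=[1.6966, -1.4638]  P^+=[0.4921 0.0315; 0.0315 0.2444]
step 2: x^-=[1.3160, -1.4638]  P^-=[0.6750 0.0811; 0.0811 0.3644]  H_jac=[0.2520 0.0000; 0.0000 0.9943]  S=[0.4729 0.0463; 0.0463 0.6803]  K=[0.3505 0.0946; -0.0090 0.5333]  nu=[1.7523, 0.3132]  x^+=[1.9599, -1.3126]  P^+=[0.6078 0.0396; 0.0396 0.1714]
step 3: x^-=[1.6186, -1.3126]  P^-=[0.7900 0.0702; 0.0702 0.2914]  H_jac=[-0.0478 0.0000; 0.0000 0.9669]  S=[0.4318 0.0228; 0.0228 0.5924]  K=[-0.0936 0.1181; -0.0329 0.4768]  nu=[-1.0289, -1.1353]  x^+=[1.5808, -1.8201]  P^+=[0.7784 0.0366; 0.0366 0.1569]

K[0,1] = 0.1181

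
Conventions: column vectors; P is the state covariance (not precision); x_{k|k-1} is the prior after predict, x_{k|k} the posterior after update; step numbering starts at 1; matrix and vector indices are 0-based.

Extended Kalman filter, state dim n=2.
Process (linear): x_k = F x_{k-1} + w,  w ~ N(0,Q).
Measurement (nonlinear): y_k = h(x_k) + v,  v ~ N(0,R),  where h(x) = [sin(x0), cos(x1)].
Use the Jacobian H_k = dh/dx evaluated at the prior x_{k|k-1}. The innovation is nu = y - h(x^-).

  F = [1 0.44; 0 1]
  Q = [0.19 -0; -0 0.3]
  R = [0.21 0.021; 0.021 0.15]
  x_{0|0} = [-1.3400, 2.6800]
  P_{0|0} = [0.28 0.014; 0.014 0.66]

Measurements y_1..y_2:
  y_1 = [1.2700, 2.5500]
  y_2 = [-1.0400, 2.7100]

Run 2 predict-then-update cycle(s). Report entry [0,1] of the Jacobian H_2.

H_jac[0,1] = 0.0000

step 1: x^-=[-0.1608, 2.6800]  P^-=[0.6101 0.3044; 0.3044 0.9600]  H_jac=[0.9871 0.0000; 0.0000 -0.4454]  S=[0.8045 -0.1128; -0.1128 0.3404]  K=[0.7265 -0.1575; 0.2070 -1.1874]  nu=[1.4301, 3.4453]  x^+=[0.3357, -1.1149]  P^+=[0.1512 0.0188; 0.0188 0.3901]
step 2: x^-=[-0.1548, -1.1149]  P^-=[0.4333 0.1904; 0.1904 0.6901]  H_jac=[0.9880 0.0000; 0.0000 0.8978]  S=[0.6330 0.1899; 0.1899 0.7063]  K=[0.6567 0.0655; 0.0370 0.8673]  nu=[-0.8858, 2.2697]  x^+=[-0.5879, 0.8209]  P^+=[0.1410 0.0263; 0.0263 0.1458]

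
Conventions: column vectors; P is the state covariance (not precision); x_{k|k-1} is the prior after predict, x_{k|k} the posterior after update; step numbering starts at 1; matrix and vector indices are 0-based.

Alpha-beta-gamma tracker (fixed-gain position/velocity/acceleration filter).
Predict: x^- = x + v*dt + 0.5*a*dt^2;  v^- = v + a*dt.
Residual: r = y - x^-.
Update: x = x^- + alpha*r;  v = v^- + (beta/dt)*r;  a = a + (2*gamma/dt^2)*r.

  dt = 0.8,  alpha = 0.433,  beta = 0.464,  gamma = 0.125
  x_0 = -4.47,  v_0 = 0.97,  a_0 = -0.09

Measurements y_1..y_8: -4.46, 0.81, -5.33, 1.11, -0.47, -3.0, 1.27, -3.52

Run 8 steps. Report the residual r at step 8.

resid = -2.0956

step 1: x_pred=-3.7228  r=-0.7372  x^+=-4.0420  v^+=0.4704  a^+=-0.3780
step 2: x_pred=-3.7866  r=4.5966  x^+=-1.7963  v^+=2.8341  a^+=1.4176
step 3: x_pred=0.9246  r=-6.2546  x^+=-1.7836  v^+=0.3405  a^+=-1.0256
step 4: x_pred=-1.8394  r=2.9494  x^+=-0.5623  v^+=1.2307  a^+=0.1265
step 5: x_pred=0.4627  r=-0.9327  x^+=0.0588  v^+=0.7909  a^+=-0.2378
step 6: x_pred=0.6155  r=-3.6155  x^+=-0.9500  v^+=-1.4963  a^+=-1.6501
step 7: x_pred=-2.6751  r=3.9451  x^+=-0.9669  v^+=-0.5282  a^+=-0.1090
step 8: x_pred=-1.4244  r=-2.0956  x^+=-2.3318  v^+=-1.8309  a^+=-0.9277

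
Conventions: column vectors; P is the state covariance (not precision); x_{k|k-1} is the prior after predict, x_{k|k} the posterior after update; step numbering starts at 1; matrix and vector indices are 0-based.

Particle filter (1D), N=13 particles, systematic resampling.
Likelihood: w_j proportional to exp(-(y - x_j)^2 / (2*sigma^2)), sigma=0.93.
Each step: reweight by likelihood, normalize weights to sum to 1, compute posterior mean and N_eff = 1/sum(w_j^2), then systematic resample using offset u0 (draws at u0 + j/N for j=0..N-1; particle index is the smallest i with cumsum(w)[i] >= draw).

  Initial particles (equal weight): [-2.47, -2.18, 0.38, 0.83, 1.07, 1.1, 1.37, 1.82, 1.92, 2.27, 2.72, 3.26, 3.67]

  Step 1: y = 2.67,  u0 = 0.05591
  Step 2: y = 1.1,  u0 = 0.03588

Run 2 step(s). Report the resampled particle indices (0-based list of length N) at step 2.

resampled_idx = [0, 0, 1, 1, 2, 2, 3, 3, 4, 5, 6, 7, 9]

step 1: w=[0.0000, 0.0000, 0.0085, 0.0248, 0.0399, 0.0422, 0.0660, 0.1155, 0.1266, 0.1598, 0.1751, 0.1434, 0.0983]  mean=2.3238  Neff=8.0517  idx=[4, 6, 7, 7, 8, 9, 9, 10, 10, 10, 11, 12, 12]
step 2: w=[0.1725, 0.1655, 0.1279, 0.1279, 0.1170, 0.0782, 0.0782, 0.0379, 0.0379, 0.0379, 0.0116, 0.0038, 0.0038]  mean=1.8312  Neff=8.3164  idx=[0, 0, 1, 1, 2, 2, 3, 3, 4, 5, 6, 7, 9]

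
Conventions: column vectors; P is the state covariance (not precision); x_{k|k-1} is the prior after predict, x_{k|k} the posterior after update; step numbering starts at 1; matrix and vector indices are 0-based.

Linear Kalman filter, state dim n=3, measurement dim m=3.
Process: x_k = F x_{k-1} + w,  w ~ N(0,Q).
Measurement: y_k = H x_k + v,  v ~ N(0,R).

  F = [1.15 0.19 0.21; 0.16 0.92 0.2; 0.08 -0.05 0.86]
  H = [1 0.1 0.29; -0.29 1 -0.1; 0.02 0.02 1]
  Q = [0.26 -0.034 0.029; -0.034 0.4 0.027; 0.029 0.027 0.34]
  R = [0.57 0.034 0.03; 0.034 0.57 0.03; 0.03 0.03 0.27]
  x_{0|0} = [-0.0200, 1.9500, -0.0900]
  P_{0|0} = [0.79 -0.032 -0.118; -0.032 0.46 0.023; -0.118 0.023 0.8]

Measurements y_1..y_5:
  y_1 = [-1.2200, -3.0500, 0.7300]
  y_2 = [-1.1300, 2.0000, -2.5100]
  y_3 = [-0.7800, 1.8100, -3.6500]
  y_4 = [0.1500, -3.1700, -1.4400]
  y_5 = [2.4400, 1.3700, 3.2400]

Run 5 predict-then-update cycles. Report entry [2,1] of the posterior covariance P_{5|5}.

P_post[2,1] = 0.0195

step 1: x^-=[0.3286, 1.7728, -0.1765]  P^-=[1.2875 0.1648 0.1280; 0.1648 0.8331 0.1513; 0.1280 0.1513 0.9199]  S=[2.0592 -0.1040 0.4725; -0.1040 1.4021 0.0632; 0.4725 0.0632 1.2021]  K=[0.6759 -0.1020 -0.1297; 0.1583 0.5587 0.0509; 0.0234 -0.0167 0.7616]  nu=[-1.6747, -4.7452, 0.8645]  x^+=[-0.4317, -1.0995, 0.5221]  P^+=[0.3788 0.0682 -0.0267; 0.0682 0.3478 0.0269; -0.0267 0.0269 0.2058]
step 2: x^-=[-0.5957, -0.9762, 0.4694]  P^-=[0.8017 0.1785 0.0721; 0.1785 0.7406 0.0726; 0.0721 0.0726 0.4890]  S=[1.5019 0.0418 0.2734; 0.0418 1.2690 0.0453; 0.2734 0.0453 0.7655]  K=[0.5763 -0.0643 -0.0823; 0.1620 0.5307 0.0297; 0.0328 -0.0214 0.6321]  nu=[-0.5728, 2.8504, -2.9480]  x^+=[-0.8664, 0.3562, -1.4737]  P^+=[0.3209 0.0721 -0.0147; 0.0721 0.3319 0.0207; -0.0147 0.0207 0.1709]
step 3: x^-=[-1.2381, -0.1057, -1.3545]  P^-=[0.7300 0.1696 0.0715; 0.1696 0.7238 0.0639; 0.0715 0.0639 0.4649]  S=[1.4254 0.0506 0.2633; 0.0506 1.2529 0.0390; 0.2633 0.0390 0.7410]  K=[0.5542 -0.0594 -0.0730; 0.1593 0.5261 0.0260; 0.0356 -0.0234 0.6196]  nu=[0.8615, 1.4212, -2.2687]  x^+=[-0.6797, 0.7203, -2.7627]  P^+=[0.3082 0.0709 -0.0124; 0.0709 0.3286 0.0196; -0.0124 0.0196 0.1675]
step 4: x^-=[-1.2249, 0.0014, -2.4663]  P^-=[0.7134 0.1656 0.0720; 0.1656 0.7200 0.0627; 0.0720 0.0627 0.4627]  S=[1.4080 0.0508 0.2626; 0.0508 1.2502 0.0379; 0.2626 0.0379 0.7388]  K=[0.5486 -0.0589 -0.0707; 0.1579 0.5253 0.0258; 0.0364 -0.0238 0.6182]  nu=[2.0900, -3.7732, 1.0508]  x^+=[0.0696, -1.6235, -1.6508]  P^+=[0.3050 0.0702 -0.0119; 0.0702 0.3279 0.0195; -0.0119 0.0195 0.1671]
step 5: x^-=[-0.5752, -1.8127, -1.3329]  P^-=[0.7090 0.1642 0.0722; 0.1642 0.7191 0.0626; 0.0722 0.0626 0.4625]  S=[1.4034 0.0506 0.2626; 0.0506 1.2498 0.0377; 0.2626 0.0377 0.7386]  K=[0.5471 -0.0589 -0.0701; 0.1574 0.5251 0.0259; 0.0367 -0.0238 0.6180]  nu=[3.5830, 2.8826, 4.6207]  x^+=[0.8911, 0.3845, 1.5855]  P^+=[0.3041 0.0699 -0.0118; 0.0699 0.3277 0.0195; -0.0118 0.0195 0.1671]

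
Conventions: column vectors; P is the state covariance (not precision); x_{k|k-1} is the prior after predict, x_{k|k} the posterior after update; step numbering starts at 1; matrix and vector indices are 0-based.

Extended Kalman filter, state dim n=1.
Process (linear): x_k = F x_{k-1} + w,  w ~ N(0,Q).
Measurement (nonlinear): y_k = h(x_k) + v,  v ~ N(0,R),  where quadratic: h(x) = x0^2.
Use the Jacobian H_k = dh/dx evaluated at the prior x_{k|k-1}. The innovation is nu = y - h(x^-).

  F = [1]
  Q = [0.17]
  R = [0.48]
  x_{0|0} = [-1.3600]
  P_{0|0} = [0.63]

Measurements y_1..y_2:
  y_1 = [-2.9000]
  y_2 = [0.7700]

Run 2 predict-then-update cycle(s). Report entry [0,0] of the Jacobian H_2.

step 1: x^-=[-1.3600]  P^-=[0.8000]  H_jac=[-2.7200]  S=[6.3987]  K=[-0.3401]  nu=[-4.7496]  x^+=[0.2552]  P^+=[0.0600]
step 2: x^-=[0.2552]  P^-=[0.2300]  H_jac=[0.5104]  S=[0.5399]  K=[0.2174]  nu=[0.7049]  x^+=[0.4084]  P^+=[0.2045]

H_jac[0,0] = 0.5104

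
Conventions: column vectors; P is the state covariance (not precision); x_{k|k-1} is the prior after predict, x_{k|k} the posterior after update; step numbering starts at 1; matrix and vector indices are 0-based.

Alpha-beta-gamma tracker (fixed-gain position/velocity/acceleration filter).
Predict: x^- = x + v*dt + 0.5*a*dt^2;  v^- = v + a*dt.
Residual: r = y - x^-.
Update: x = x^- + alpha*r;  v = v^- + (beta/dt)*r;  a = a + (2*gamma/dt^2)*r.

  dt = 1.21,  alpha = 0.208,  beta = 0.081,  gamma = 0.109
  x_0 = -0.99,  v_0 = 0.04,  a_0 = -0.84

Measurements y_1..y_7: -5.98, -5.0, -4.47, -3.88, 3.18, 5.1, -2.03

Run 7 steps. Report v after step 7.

v_post = 11.7938

step 1: x_pred=-1.5565  r=-4.4235  x^+=-2.4766  v^+=-1.2725  a^+=-1.4986
step 2: x_pred=-5.1134  r=0.1134  x^+=-5.0898  v^+=-3.0783  a^+=-1.4818
step 3: x_pred=-9.8993  r=5.4293  x^+=-8.7700  v^+=-4.5078  a^+=-0.6734
step 4: x_pred=-14.7173  r=10.8373  x^+=-12.4631  v^+=-4.5970  a^+=0.9403
step 5: x_pred=-17.3372  r=20.5172  x^+=-13.0696  v^+=-2.0858  a^+=3.9952
step 6: x_pred=-12.6688  r=17.7688  x^+=-8.9729  v^+=3.9379  a^+=6.6410
step 7: x_pred=0.6535  r=-2.6835  x^+=0.0953  v^+=11.7938  a^+=6.2414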